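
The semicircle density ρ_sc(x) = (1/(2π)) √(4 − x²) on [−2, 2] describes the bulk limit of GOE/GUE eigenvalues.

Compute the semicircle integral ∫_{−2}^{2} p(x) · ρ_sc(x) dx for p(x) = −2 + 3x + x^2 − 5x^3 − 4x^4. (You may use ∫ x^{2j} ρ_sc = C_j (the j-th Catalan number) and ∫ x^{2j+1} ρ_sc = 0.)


Write p(x) = Σ a_i x^i, split into monomials and integrate each against ρ_sc separately.
Using ∫ x^{2j} ρ_sc = C_j = (1/(j+1)) C(2j, j) (Catalan numbers) and ∫ x^{2j+1} ρ_sc = 0 (odd monomials vanish by symmetry):
  i = 0 (even): a_0 · C_{0} = -2 · 1 = -2
  i = 1 (odd): ∫ x^1 ρ_sc = 0 (vanishes)
  i = 2 (even): a_2 · C_{1} = 1 · 1 = 1
  i = 3 (odd): ∫ x^3 ρ_sc = 0 (vanishes)
  i = 4 (even): a_4 · C_{2} = -4 · 2 = -8

Summing the contributions: ∫_{−2}^{2} p(x) ρ_sc(x) dx = (-2) + 1 + (-8) = -9.


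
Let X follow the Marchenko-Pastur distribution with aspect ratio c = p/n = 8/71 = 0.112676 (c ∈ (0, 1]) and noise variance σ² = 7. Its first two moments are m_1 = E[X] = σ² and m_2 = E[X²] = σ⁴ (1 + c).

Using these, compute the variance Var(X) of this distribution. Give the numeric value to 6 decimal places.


m_1 = E[X] = σ² = 7, so m_1² = 49.
m_2 = E[X²] = σ⁴ (1 + c) = 49 · (1 + 0.112676) = 49 · 1.112676 = 54.521127.
(Note m_2 − m_1² simplifies to c · σ⁴ = 0.112676 · 49.)

Var(X) = m_2 − m_1² = 54.521127 − 49 = 5.521127.


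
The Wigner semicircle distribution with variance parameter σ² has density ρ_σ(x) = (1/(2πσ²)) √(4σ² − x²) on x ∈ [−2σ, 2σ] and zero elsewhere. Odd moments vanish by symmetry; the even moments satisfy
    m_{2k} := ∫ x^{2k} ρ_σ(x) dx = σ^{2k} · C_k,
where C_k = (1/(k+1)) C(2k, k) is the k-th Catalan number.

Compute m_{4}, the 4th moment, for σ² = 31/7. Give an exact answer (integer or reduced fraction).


By the scaled semicircle moment identity, m_{2k} = σ^{2k} · C_k with k = 2.
C_2 = (1/(k+1)) · C(2k, k) = (1/3) · C(4, 2) = (1/3) · 6 = 2.
σ^{2k} = (σ²)^k = (31/7)^2 = 961/49.

Therefore m_{4} = σ^{4} · C_2 = (961/49) · 2 = 1922/49.


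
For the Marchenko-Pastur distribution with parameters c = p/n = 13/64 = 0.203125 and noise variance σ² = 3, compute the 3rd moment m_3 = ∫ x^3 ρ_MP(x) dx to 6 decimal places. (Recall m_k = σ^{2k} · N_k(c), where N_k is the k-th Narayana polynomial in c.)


E[X³] = σ⁶ (1 + 3c + c²) (third MP moment). With σ² = 3 (so σ⁶ = 27) and c = 13/64 = 0.203125: E[X³] = 27 · (1 + 3·0.203125 + (0.203125)²) = 27 · 1.650635.

So E[X^3] = 44.567139.


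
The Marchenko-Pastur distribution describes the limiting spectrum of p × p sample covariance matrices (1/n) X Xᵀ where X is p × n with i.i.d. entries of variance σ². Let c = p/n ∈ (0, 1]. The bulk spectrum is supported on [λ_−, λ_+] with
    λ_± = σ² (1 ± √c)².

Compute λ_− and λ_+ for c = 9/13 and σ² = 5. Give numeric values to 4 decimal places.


c = 9/13 = 0.692308; √c = 0.832050.
λ_− = σ² (1 − √c)² = 5 · (1 − 0.832050)² = 5 · (0.167950)² = 0.141036.
λ_+ = σ² (1 + √c)² = 5 · (1 + 0.832050)² = 5 · (1.832050)² = 16.782041.

Rounded to 4 decimal places: λ_− ≈ 0.1410, λ_+ ≈ 16.7820.


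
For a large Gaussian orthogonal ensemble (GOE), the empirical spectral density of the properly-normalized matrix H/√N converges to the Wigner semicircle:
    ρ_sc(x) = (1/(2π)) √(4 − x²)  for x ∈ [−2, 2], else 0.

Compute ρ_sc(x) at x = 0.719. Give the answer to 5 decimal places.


ρ_sc(x) = (1/(2π)) √(4 − x²). With x = 0.719:
  4 − x² = 4 − (0.719)² = 4 − 0.516961 = 3.483039.
  √(4 − x²) = 1.866290.
  1/(2π) = 0.159155.
  ρ_sc(0.719) = 0.159155 · 1.866290 = 0.297029.

Rounded to 5 decimal places: ρ_sc(0.719) ≈ 0.29703.


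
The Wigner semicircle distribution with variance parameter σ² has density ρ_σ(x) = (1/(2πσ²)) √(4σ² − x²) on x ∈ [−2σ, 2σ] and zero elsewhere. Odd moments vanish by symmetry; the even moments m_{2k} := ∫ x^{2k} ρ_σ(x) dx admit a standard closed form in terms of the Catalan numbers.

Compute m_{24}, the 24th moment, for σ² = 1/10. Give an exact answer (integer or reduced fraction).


By the scaled semicircle moment identity, m_{2k} = σ^{2k} · C_k with k = 12.
C_12 = (1/(k+1)) · C(2k, k) = (1/13) · C(24, 12) = (1/13) · 2704156 = 208012.
σ^{2k} = (σ²)^k = (1/10)^12 = 1/1000000000000.

Therefore m_{24} = σ^{24} · C_12 = (1/1000000000000) · 208012 = 52003/250000000000.


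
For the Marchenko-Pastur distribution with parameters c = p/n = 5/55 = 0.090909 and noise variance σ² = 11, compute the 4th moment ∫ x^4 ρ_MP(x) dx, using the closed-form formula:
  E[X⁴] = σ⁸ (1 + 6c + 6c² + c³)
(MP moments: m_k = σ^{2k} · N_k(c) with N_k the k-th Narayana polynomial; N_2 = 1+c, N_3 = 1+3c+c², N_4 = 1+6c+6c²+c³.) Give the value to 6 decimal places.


E[X⁴] = σ⁸ (1 + 6c + 6c² + c³) (fourth MP moment). With σ² = 11 (so σ⁸ = 14641) and c = 5/55 = 0.090909: E[X⁴] = 14641 · (1 + 6·0.090909 + 6·(0.090909)² + (0.090909)³) = 14641 · 1.595793.

So E[X^4] = 23364.000000.


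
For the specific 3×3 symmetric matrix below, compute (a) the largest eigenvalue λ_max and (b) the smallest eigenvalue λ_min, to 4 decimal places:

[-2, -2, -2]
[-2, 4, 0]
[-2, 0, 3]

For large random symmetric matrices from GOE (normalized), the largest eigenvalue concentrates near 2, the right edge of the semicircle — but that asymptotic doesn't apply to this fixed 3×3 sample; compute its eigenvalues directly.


Since M is real symmetric, all three eigenvalues are real; they are the roots of det(λI − M) = λ³ − (tr M) λ² + s λ − det M, where s is the sum of the principal 2×2 minors.
tr M = -2 + 4 + 3 = 5.
s = ((-2)·4 − (-2)²) + ((-2)·3 − (-2)²) + (4·3 − 0²) = -12 + (-10) + 12 = -10.
det M (expand along row 1) = (-2)·12 − (-2)·(-6) + (-2)·8 = -52.
Characteristic polynomial: λ³ − 5λ² − 10λ + 52 = 0.
Substitute λ = y + (tr M)/3 = y + 1.666667 to remove the quadratic term: y³ + p·y + q = 0 with p = s − (tr M)²/3 = -18.333333 and q = −2(tr M)³/27 + (tr M)·s/3 − det M = 26.074074.
Three real roots ⇒ use the trigonometric (Viète) form: r = 2√(−p/3) = 4.944132, φ = arccos(3q/(p·r)) = arccos(-0.862976) = 2.611927 rad.
y_k = r·cos(φ/3 − 2πk/3) for k = 0, 1, 2 gives y = 3.185680, 1.681593, -4.867274.
λ_k = y_k + 1.666667 gives λ = 4.8523, 3.3483, -3.2006 (check: the sum is 5.0000 = tr M).

Hence λ_max = 4.8523 and λ_min = -3.2006.


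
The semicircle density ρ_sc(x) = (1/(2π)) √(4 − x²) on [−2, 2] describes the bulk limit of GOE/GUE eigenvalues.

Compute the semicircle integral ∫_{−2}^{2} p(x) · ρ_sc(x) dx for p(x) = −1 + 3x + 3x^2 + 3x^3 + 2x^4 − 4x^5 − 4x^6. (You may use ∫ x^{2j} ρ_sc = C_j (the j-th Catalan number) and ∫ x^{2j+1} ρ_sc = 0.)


Write p(x) = Σ a_i x^i, split into monomials and integrate each against ρ_sc separately.
Using ∫ x^{2j} ρ_sc = C_j = (1/(j+1)) C(2j, j) (Catalan numbers) and ∫ x^{2j+1} ρ_sc = 0 (odd monomials vanish by symmetry):
  i = 0 (even): a_0 · C_{0} = -1 · 1 = -1
  i = 1 (odd): ∫ x^1 ρ_sc = 0 (vanishes)
  i = 2 (even): a_2 · C_{1} = 3 · 1 = 3
  i = 3 (odd): ∫ x^3 ρ_sc = 0 (vanishes)
  i = 4 (even): a_4 · C_{2} = 2 · 2 = 4
  i = 5 (odd): ∫ x^5 ρ_sc = 0 (vanishes)
  i = 6 (even): a_6 · C_{3} = -4 · 5 = -20

Summing the contributions: ∫_{−2}^{2} p(x) ρ_sc(x) dx = (-1) + 3 + 4 + (-20) = -14.


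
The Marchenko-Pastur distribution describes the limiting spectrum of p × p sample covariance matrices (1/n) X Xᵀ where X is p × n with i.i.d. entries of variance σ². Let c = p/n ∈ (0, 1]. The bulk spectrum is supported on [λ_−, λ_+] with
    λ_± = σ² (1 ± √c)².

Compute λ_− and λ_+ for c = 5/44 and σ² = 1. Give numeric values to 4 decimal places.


c = 5/44 = 0.113636; √c = 0.337100.
λ_− = σ² (1 − √c)² = 1 · (1 − 0.337100)² = 1 · (0.662900)² = 0.439437.
λ_+ = σ² (1 + √c)² = 1 · (1 + 0.337100)² = 1 · (1.337100)² = 1.787836.

Rounded to 4 decimal places: λ_− ≈ 0.4394, λ_+ ≈ 1.7878.


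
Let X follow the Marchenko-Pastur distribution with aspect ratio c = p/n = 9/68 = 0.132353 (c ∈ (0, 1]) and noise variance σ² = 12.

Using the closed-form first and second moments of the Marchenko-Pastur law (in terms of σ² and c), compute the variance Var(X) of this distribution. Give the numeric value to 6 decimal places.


Recall the MP moments m_1 = E[X] = σ² and m_2 = E[X²] = σ⁴ (1 + c).
m_1 = E[X] = σ² = 12, so m_1² = 144.
m_2 = E[X²] = σ⁴ (1 + c) = 144 · (1 + 0.132353) = 144 · 1.132353 = 163.058824.
(Note m_2 − m_1² simplifies to c · σ⁴ = 0.132353 · 144.)

Var(X) = m_2 − m_1² = 163.058824 − 144 = 19.058824.


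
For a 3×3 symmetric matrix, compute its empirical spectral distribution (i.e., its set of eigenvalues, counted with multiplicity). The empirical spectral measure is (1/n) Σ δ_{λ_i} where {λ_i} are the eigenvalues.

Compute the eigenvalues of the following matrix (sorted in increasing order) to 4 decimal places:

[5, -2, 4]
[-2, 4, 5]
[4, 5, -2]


Since M is real symmetric, all three eigenvalues are real; they are the roots of det(λI − M) = λ³ − (tr M) λ² + s λ − det M, where s is the sum of the principal 2×2 minors.
tr M = 5 + 4 + (-2) = 7.
s = (5·4 − (-2)²) + (5·(-2) − 4²) + (4·(-2) − 5²) = 16 + (-26) + (-33) = -43.
det M (expand along row 1) = 5·(-33) − (-2)·(-16) + 4·(-26) = -301.
Characteristic polynomial: λ³ − 7λ² − 43λ + 301 = 0.
Substitute λ = y + (tr M)/3 = y + 2.333333 to remove the quadratic term: y³ + p·y + q = 0 with p = s − (tr M)²/3 = -59.333333 and q = −2(tr M)³/27 + (tr M)·s/3 − det M = 175.259259.
Three real roots ⇒ use the trigonometric (Viète) form: r = 2√(−p/3) = 8.894443, φ = arccos(3q/(p·r)) = arccos(-0.996288) = 3.055399 rad.
y_k = r·cos(φ/3 − 2πk/3) for k = 0, 1, 2 gives y = 4.666667, 4.224105, -8.890772.
λ_k = y_k + 2.333333 gives λ = 7.0000, 6.5574, -6.5574 (check: the sum is 7.0000 = tr M).

Eigenvalues sorted in increasing order: [-6.5574, 6.5574, 7.0000].


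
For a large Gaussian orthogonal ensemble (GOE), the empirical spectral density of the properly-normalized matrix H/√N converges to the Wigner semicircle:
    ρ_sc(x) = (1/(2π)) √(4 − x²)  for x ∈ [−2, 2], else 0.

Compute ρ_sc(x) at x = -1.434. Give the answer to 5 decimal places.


ρ_sc(x) = (1/(2π)) √(4 − x²). With x = -1.434:
  4 − x² = 4 − (-1.434)² = 4 − 2.056356 = 1.943644.
  √(4 − x²) = 1.394146.
  1/(2π) = 0.159155.
  ρ_sc(-1.434) = 0.159155 · 1.394146 = 0.221885.

Rounded to 5 decimal places: ρ_sc(-1.434) ≈ 0.22189.


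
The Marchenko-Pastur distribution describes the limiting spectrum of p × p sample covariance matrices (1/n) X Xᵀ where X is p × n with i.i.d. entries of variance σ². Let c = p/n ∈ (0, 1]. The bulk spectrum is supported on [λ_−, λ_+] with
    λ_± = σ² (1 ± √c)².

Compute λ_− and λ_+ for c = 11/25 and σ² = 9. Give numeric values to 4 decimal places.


c = 11/25 = 0.440000; √c = 0.663325.
λ_− = σ² (1 − √c)² = 9 · (1 − 0.663325)² = 9 · (0.336675)² = 1.020151.
λ_+ = σ² (1 + √c)² = 9 · (1 + 0.663325)² = 9 · (1.663325)² = 24.899849.

Rounded to 4 decimal places: λ_− ≈ 1.0202, λ_+ ≈ 24.8998.


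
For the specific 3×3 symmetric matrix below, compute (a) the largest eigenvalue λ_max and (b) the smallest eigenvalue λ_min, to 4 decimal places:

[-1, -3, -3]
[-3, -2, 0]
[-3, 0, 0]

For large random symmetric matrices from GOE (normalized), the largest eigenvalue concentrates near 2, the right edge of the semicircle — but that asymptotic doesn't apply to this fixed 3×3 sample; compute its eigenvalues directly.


Since M is real symmetric, all three eigenvalues are real; they are the roots of det(λI − M) = λ³ − (tr M) λ² + s λ − det M, where s is the sum of the principal 2×2 minors.
tr M = -1 + (-2) + 0 = -3.
s = ((-1)·(-2) − (-3)²) + ((-1)·0 − (-3)²) + ((-2)·0 − 0²) = -7 + (-9) + 0 = -16.
det M (expand along row 1) = (-1)·0 − (-3)·0 + (-3)·(-6) = 18.
Characteristic polynomial: λ³ + 3λ² − 16λ − 18 = 0.
Substitute λ = y + (tr M)/3 = y − 1.000000 to remove the quadratic term: y³ + p·y + q = 0 with p = s − (tr M)²/3 = -19.000000 and q = −2(tr M)³/27 + (tr M)·s/3 − det M = 0.000000.
Three real roots ⇒ use the trigonometric (Viète) form: r = 2√(−p/3) = 5.033223, φ = arccos(3q/(p·r)) = arccos(0.000000) = 1.570796 rad.
y_k = r·cos(φ/3 − 2πk/3) for k = 0, 1, 2 gives y = 4.358899, 0.000000, -4.358899.
λ_k = y_k − 1.000000 gives λ = 3.3589, -1.0000, -5.3589 (check: the sum is -3.0000 = tr M).

Hence λ_max = 3.3589 and λ_min = -5.3589.


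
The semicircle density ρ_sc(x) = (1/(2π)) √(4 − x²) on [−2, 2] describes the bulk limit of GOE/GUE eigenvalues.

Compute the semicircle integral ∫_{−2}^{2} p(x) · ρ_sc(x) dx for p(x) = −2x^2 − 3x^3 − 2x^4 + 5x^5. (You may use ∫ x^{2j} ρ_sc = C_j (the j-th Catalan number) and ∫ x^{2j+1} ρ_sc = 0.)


Write p(x) = Σ a_i x^i, split into monomials and integrate each against ρ_sc separately.
Using ∫ x^{2j} ρ_sc = C_j = (1/(j+1)) C(2j, j) (Catalan numbers) and ∫ x^{2j+1} ρ_sc = 0 (odd monomials vanish by symmetry):
  i = 2 (even): a_2 · C_{1} = -2 · 1 = -2
  i = 3 (odd): ∫ x^3 ρ_sc = 0 (vanishes)
  i = 4 (even): a_4 · C_{2} = -2 · 2 = -4
  i = 5 (odd): ∫ x^5 ρ_sc = 0 (vanishes)

Summing the contributions: ∫_{−2}^{2} p(x) ρ_sc(x) dx = (-2) + (-4) = -6.


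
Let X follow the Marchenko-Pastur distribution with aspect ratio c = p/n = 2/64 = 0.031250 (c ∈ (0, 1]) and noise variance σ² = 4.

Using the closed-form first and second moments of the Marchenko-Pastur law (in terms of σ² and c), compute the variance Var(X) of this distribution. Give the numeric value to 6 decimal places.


Recall the MP moments m_1 = E[X] = σ² and m_2 = E[X²] = σ⁴ (1 + c).
m_1 = E[X] = σ² = 4, so m_1² = 16.
m_2 = E[X²] = σ⁴ (1 + c) = 16 · (1 + 0.031250) = 16 · 1.031250 = 16.500000.
(Note m_2 − m_1² simplifies to c · σ⁴ = 0.031250 · 16.)

Var(X) = m_2 − m_1² = 16.500000 − 16 = 0.500000.


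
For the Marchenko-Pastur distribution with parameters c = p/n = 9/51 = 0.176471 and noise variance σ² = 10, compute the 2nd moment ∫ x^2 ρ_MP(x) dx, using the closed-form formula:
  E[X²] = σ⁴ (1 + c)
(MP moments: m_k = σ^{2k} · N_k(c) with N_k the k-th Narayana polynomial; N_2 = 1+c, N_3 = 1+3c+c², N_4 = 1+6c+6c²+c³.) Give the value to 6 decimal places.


E[X²] = σ⁴ (1 + c) (second MP moment). With σ² = 10 (so σ⁴ = 100) and c = 9/51 = 0.176471: E[X²] = 100 · (1 + 0.176471) = 100 · 1.176471.

So E[X^2] = 117.647059.


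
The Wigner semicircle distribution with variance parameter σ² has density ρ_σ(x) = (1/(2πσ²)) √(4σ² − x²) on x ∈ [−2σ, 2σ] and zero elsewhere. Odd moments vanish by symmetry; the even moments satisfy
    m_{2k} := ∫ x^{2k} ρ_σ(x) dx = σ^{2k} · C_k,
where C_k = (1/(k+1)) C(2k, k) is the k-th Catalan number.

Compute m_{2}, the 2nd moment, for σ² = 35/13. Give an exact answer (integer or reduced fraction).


By the scaled semicircle moment identity, m_{2k} = σ^{2k} · C_k with k = 1.
C_1 = (1/(k+1)) · C(2k, k) = (1/2) · C(2, 1) = (1/2) · 2 = 1.
σ^{2k} = (σ²)^k = (35/13)^1 = 35/13.

Therefore m_{2} = σ^{2} · C_1 = (35/13) · 1 = 35/13.


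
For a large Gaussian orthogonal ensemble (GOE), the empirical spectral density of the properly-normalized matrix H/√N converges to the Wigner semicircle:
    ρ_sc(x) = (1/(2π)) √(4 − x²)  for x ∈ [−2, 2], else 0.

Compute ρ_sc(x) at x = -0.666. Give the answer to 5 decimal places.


ρ_sc(x) = (1/(2π)) √(4 − x²). With x = -0.666:
  4 − x² = 4 − (-0.666)² = 4 − 0.443556 = 3.556444.
  √(4 − x²) = 1.885854.
  1/(2π) = 0.159155.
  ρ_sc(-0.666) = 0.159155 · 1.885854 = 0.300143.

Rounded to 5 decimal places: ρ_sc(-0.666) ≈ 0.30014.


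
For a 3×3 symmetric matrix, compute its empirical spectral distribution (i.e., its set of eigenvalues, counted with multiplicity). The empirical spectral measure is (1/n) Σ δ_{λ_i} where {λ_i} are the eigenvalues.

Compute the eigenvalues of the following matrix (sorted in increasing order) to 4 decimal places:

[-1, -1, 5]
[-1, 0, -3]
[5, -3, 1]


Since M is real symmetric, all three eigenvalues are real; they are the roots of det(λI − M) = λ³ − (tr M) λ² + s λ − det M, where s is the sum of the principal 2×2 minors.
tr M = -1 + 0 + 1 = 0.
s = ((-1)·0 − (-1)²) + ((-1)·1 − 5²) + (0·1 − (-3)²) = -1 + (-26) + (-9) = -36.
det M (expand along row 1) = (-1)·(-9) − (-1)·14 + 5·3 = 38.
Characteristic polynomial: λ³ − 36λ − 38 = 0.
Substitute λ = y + (tr M)/3 = y + 0.000000 to remove the quadratic term: y³ + p·y + q = 0 with p = s − (tr M)²/3 = -36.000000 and q = −2(tr M)³/27 + (tr M)·s/3 − det M = -38.000000.
Three real roots ⇒ use the trigonometric (Viète) form: r = 2√(−p/3) = 6.928203, φ = arccos(3q/(p·r)) = arccos(0.457069) = 1.096099 rad.
y_k = r·cos(φ/3 − 2πk/3) for k = 0, 1, 2 gives y = 6.470893, -1.091697, -5.379196.
λ_k = y_k + 0.000000 gives λ = 6.4709, -1.0917, -5.3792 (check: the sum is 0.0000 = tr M).

Eigenvalues sorted in increasing order: [-5.3792, -1.0917, 6.4709].


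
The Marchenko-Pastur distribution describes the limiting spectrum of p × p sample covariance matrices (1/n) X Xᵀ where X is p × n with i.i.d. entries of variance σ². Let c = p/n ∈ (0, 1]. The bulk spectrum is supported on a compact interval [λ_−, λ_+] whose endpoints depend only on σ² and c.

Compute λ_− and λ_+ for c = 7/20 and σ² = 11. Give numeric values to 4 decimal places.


c = 7/20 = 0.350000; √c = 0.591608.
λ_− = σ² (1 − √c)² = 11 · (1 − 0.591608)² = 11 · (0.408392)² = 1.834624.
λ_+ = σ² (1 + √c)² = 11 · (1 + 0.591608)² = 11 · (1.591608)² = 27.865376.

Rounded to 4 decimal places: λ_− ≈ 1.8346, λ_+ ≈ 27.8654.


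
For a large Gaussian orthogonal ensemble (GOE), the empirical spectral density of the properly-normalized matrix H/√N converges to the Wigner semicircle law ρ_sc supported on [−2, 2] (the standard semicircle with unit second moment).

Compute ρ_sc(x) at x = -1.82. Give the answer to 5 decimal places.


ρ_sc(x) = (1/(2π)) √(4 − x²). With x = -1.82:
  4 − x² = 4 − (-1.82)² = 4 − 3.312400 = 0.687600.
  √(4 − x²) = 0.829216.
  1/(2π) = 0.159155.
  ρ_sc(-1.82) = 0.159155 · 0.829216 = 0.131974.

Rounded to 5 decimal places: ρ_sc(-1.82) ≈ 0.13197.


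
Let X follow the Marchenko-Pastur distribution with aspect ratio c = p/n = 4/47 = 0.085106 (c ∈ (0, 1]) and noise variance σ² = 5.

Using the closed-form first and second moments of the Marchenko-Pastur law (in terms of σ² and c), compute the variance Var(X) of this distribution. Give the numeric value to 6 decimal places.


Recall the MP moments m_1 = E[X] = σ² and m_2 = E[X²] = σ⁴ (1 + c).
m_1 = E[X] = σ² = 5, so m_1² = 25.
m_2 = E[X²] = σ⁴ (1 + c) = 25 · (1 + 0.085106) = 25 · 1.085106 = 27.127660.
(Note m_2 − m_1² simplifies to c · σ⁴ = 0.085106 · 25.)

Var(X) = m_2 − m_1² = 27.127660 − 25 = 2.127660.


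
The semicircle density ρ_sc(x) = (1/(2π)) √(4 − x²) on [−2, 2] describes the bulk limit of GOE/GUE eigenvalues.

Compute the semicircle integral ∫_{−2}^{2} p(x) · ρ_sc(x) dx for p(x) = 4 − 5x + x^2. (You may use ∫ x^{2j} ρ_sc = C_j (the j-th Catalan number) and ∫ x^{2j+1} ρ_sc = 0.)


Write p(x) = Σ a_i x^i, split into monomials and integrate each against ρ_sc separately.
Using ∫ x^{2j} ρ_sc = C_j = (1/(j+1)) C(2j, j) (Catalan numbers) and ∫ x^{2j+1} ρ_sc = 0 (odd monomials vanish by symmetry):
  i = 0 (even): a_0 · C_{0} = 4 · 1 = 4
  i = 1 (odd): ∫ x^1 ρ_sc = 0 (vanishes)
  i = 2 (even): a_2 · C_{1} = 1 · 1 = 1

Summing the contributions: ∫_{−2}^{2} p(x) ρ_sc(x) dx = 4 + 1 = 5.


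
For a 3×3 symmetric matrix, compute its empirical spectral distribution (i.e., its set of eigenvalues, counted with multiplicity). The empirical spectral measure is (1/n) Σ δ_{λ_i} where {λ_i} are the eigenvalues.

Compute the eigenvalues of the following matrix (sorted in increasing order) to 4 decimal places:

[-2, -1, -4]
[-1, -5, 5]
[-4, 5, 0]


Since M is real symmetric, all three eigenvalues are real; they are the roots of det(λI − M) = λ³ − (tr M) λ² + s λ − det M, where s is the sum of the principal 2×2 minors.
tr M = -2 + (-5) + 0 = -7.
s = ((-2)·(-5) − (-1)²) + ((-2)·0 − (-4)²) + ((-5)·0 − 5²) = 9 + (-16) + (-25) = -32.
det M (expand along row 1) = (-2)·(-25) − (-1)·20 + (-4)·(-25) = 170.
Characteristic polynomial: λ³ + 7λ² − 32λ − 170 = 0.
Substitute λ = y + (tr M)/3 = y − 2.333333 to remove the quadratic term: y³ + p·y + q = 0 with p = s − (tr M)²/3 = -48.333333 and q = −2(tr M)³/27 + (tr M)·s/3 − det M = -69.925926.
Three real roots ⇒ use the trigonometric (Viète) form: r = 2√(−p/3) = 8.027730, φ = arccos(3q/(p·r)) = arccos(0.540655) = 0.999581 rad.
y_k = r·cos(φ/3 − 2πk/3) for k = 0, 1, 2 gives y = 7.586226, -1.519301, -6.066924.
λ_k = y_k − 2.333333 gives λ = 5.2529, -3.8526, -8.4003 (check: the sum is -7.0000 = tr M).

Eigenvalues sorted in increasing order: [-8.4003, -3.8526, 5.2529].


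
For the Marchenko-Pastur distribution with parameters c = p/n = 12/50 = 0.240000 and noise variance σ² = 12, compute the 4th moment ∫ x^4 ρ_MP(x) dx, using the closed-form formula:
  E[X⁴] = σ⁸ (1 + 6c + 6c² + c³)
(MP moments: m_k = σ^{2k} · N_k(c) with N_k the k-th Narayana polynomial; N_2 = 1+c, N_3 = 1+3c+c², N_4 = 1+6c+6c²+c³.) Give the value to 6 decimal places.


E[X⁴] = σ⁸ (1 + 6c + 6c² + c³) (fourth MP moment). With σ² = 12 (so σ⁸ = 20736) and c = 12/50 = 0.240000: E[X⁴] = 20736 · (1 + 6·0.240000 + 6·(0.240000)² + (0.240000)³) = 20736 · 2.799424.

So E[X^4] = 58048.856064.


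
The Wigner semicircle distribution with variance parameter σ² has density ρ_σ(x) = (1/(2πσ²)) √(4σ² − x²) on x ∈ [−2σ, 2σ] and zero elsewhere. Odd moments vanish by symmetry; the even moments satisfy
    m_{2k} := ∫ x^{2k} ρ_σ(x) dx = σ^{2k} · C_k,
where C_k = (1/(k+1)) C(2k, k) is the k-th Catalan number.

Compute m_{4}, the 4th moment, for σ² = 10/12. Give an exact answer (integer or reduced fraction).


By the scaled semicircle moment identity, m_{2k} = σ^{2k} · C_k with k = 2.
C_2 = (1/(k+1)) · C(2k, k) = (1/3) · C(4, 2) = (1/3) · 6 = 2.
σ^{2k} = (σ²)^k = (10/12)^2 = 25/36.

Therefore m_{4} = σ^{4} · C_2 = (25/36) · 2 = 25/18.


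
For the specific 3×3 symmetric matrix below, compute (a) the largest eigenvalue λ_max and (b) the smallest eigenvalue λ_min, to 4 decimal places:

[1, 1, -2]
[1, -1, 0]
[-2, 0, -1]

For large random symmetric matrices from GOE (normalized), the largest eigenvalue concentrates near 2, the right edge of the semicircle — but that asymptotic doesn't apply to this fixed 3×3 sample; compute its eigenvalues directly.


Since M is real symmetric, all three eigenvalues are real; they are the roots of det(λI − M) = λ³ − (tr M) λ² + s λ − det M, where s is the sum of the principal 2×2 minors.
tr M = 1 + (-1) + (-1) = -1.
s = (1·(-1) − 1²) + (1·(-1) − (-2)²) + ((-1)·(-1) − 0²) = -2 + (-5) + 1 = -6.
det M (expand along row 1) = 1·1 − 1·(-1) + (-2)·(-2) = 6.
Characteristic polynomial: λ³ + λ² − 6λ − 6 = 0.
Substitute λ = y + (tr M)/3 = y − 0.333333 to remove the quadratic term: y³ + p·y + q = 0 with p = s − (tr M)²/3 = -6.333333 and q = −2(tr M)³/27 + (tr M)·s/3 − det M = -3.925926.
Three real roots ⇒ use the trigonometric (Viète) form: r = 2√(−p/3) = 2.905933, φ = arccos(3q/(p·r)) = arccos(0.639949) = 0.876364 rad.
y_k = r·cos(φ/3 − 2πk/3) for k = 0, 1, 2 gives y = 2.782823, -0.666667, -2.116156.
λ_k = y_k − 0.333333 gives λ = 2.4495, -1.0000, -2.4495 (check: the sum is -1.0000 = tr M).

Hence λ_max = 2.4495 and λ_min = -2.4495.


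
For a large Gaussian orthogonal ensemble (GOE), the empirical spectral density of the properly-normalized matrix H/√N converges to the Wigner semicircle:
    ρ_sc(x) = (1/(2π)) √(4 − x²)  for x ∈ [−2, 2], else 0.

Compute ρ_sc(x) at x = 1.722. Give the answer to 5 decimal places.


ρ_sc(x) = (1/(2π)) √(4 − x²). With x = 1.722:
  4 − x² = 4 − (1.722)² = 4 − 2.965284 = 1.034716.
  √(4 − x²) = 1.017210.
  1/(2π) = 0.159155.
  ρ_sc(1.722) = 0.159155 · 1.017210 = 0.161894.

Rounded to 5 decimal places: ρ_sc(1.722) ≈ 0.16189.


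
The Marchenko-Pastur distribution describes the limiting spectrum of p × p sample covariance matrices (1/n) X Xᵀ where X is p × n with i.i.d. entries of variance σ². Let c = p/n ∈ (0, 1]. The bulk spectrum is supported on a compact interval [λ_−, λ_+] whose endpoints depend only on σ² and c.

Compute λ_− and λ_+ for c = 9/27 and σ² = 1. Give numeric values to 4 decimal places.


c = 9/27 = 0.333333; √c = 0.577350.
λ_− = σ² (1 − √c)² = 1 · (1 − 0.577350)² = 1 · (0.422650)² = 0.178633.
λ_+ = σ² (1 + √c)² = 1 · (1 + 0.577350)² = 1 · (1.577350)² = 2.488034.

Rounded to 4 decimal places: λ_− ≈ 0.1786, λ_+ ≈ 2.4880.


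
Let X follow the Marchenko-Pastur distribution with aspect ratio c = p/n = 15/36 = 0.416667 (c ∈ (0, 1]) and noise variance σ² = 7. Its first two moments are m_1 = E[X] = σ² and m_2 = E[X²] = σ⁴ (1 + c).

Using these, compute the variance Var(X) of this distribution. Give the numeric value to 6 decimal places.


m_1 = E[X] = σ² = 7, so m_1² = 49.
m_2 = E[X²] = σ⁴ (1 + c) = 49 · (1 + 0.416667) = 49 · 1.416667 = 69.416667.
(Note m_2 − m_1² simplifies to c · σ⁴ = 0.416667 · 49.)

Var(X) = m_2 − m_1² = 69.416667 − 49 = 20.416667.


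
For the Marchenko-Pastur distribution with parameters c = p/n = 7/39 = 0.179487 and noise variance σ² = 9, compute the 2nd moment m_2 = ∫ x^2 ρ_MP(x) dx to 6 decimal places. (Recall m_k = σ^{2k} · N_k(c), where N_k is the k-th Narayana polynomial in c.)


E[X²] = σ⁴ (1 + c) (second MP moment). With σ² = 9 (so σ⁴ = 81) and c = 7/39 = 0.179487: E[X²] = 81 · (1 + 0.179487) = 81 · 1.179487.

So E[X^2] = 95.538462.


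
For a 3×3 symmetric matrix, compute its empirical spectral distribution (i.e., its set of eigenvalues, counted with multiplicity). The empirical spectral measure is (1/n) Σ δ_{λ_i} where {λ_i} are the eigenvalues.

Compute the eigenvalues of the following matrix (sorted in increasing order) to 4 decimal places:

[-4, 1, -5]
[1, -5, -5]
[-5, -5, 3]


Since M is real symmetric, all three eigenvalues are real; they are the roots of det(λI − M) = λ³ − (tr M) λ² + s λ − det M, where s is the sum of the principal 2×2 minors.
tr M = -4 + (-5) + 3 = -6.
s = ((-4)·(-5) − 1²) + ((-4)·3 − (-5)²) + ((-5)·3 − (-5)²) = 19 + (-37) + (-40) = -58.
det M (expand along row 1) = (-4)·(-40) − 1·(-22) + (-5)·(-30) = 332.
Characteristic polynomial: λ³ + 6λ² − 58λ − 332 = 0.
Substitute λ = y + (tr M)/3 = y − 2.000000 to remove the quadratic term: y³ + p·y + q = 0 with p = s − (tr M)²/3 = -70.000000 and q = −2(tr M)³/27 + (tr M)·s/3 − det M = -200.000000.
Three real roots ⇒ use the trigonometric (Viète) form: r = 2√(−p/3) = 9.660918, φ = arccos(3q/(p·r)) = arccos(0.887227) = 0.479497 rad.
y_k = r·cos(φ/3 − 2πk/3) for k = 0, 1, 2 gives y = 9.537780, -3.437323, -6.100456.
λ_k = y_k − 2.000000 gives λ = 7.5378, -5.4373, -8.1005 (check: the sum is -6.0000 = tr M).

Eigenvalues sorted in increasing order: [-8.1005, -5.4373, 7.5378].


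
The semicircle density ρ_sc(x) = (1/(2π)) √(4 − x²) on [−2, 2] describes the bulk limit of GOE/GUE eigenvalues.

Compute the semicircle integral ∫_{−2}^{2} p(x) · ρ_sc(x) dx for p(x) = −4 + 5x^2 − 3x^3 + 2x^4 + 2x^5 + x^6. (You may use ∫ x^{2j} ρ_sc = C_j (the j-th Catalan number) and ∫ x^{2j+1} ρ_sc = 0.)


Write p(x) = Σ a_i x^i, split into monomials and integrate each against ρ_sc separately.
Using ∫ x^{2j} ρ_sc = C_j = (1/(j+1)) C(2j, j) (Catalan numbers) and ∫ x^{2j+1} ρ_sc = 0 (odd monomials vanish by symmetry):
  i = 0 (even): a_0 · C_{0} = -4 · 1 = -4
  i = 2 (even): a_2 · C_{1} = 5 · 1 = 5
  i = 3 (odd): ∫ x^3 ρ_sc = 0 (vanishes)
  i = 4 (even): a_4 · C_{2} = 2 · 2 = 4
  i = 5 (odd): ∫ x^5 ρ_sc = 0 (vanishes)
  i = 6 (even): a_6 · C_{3} = 1 · 5 = 5

Summing the contributions: ∫_{−2}^{2} p(x) ρ_sc(x) dx = (-4) + 5 + 4 + 5 = 10.


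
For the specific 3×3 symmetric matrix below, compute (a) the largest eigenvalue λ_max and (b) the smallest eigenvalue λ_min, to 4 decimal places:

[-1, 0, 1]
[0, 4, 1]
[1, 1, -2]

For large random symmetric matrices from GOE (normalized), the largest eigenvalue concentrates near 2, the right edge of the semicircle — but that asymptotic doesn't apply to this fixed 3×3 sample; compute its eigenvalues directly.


Since M is real symmetric, all three eigenvalues are real; they are the roots of det(λI − M) = λ³ − (tr M) λ² + s λ − det M, where s is the sum of the principal 2×2 minors.
tr M = -1 + 4 + (-2) = 1.
s = ((-1)·4 − 0²) + ((-1)·(-2) − 1²) + (4·(-2) − 1²) = -4 + 1 + (-9) = -12.
det M (expand along row 1) = (-1)·(-9) − 0·(-1) + 1·(-4) = 5.
Characteristic polynomial: λ³ − λ² − 12λ − 5 = 0.
Substitute λ = y + (tr M)/3 = y + 0.333333 to remove the quadratic term: y³ + p·y + q = 0 with p = s − (tr M)²/3 = -12.333333 and q = −2(tr M)³/27 + (tr M)·s/3 − det M = -9.074074.
Three real roots ⇒ use the trigonometric (Viète) form: r = 2√(−p/3) = 4.055175, φ = arccos(3q/(p·r)) = arccos(0.544294) = 0.995249 rad.
y_k = r·cos(φ/3 − 2πk/3) for k = 0, 1, 2 gives y = 3.834062, -0.773218, -3.060844.
λ_k = y_k + 0.333333 gives λ = 4.1674, -0.4399, -2.7275 (check: the sum is 1.0000 = tr M).

Hence λ_max = 4.1674 and λ_min = -2.7275.


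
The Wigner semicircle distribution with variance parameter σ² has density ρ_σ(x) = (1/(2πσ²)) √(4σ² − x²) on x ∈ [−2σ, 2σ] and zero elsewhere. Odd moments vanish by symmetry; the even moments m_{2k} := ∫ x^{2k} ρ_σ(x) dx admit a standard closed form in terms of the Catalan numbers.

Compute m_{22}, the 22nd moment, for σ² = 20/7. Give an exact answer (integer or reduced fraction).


By the scaled semicircle moment identity, m_{2k} = σ^{2k} · C_k with k = 11.
C_11 = (1/(k+1)) · C(2k, k) = (1/12) · C(22, 11) = (1/12) · 705432 = 58786.
σ^{2k} = (σ²)^k = (20/7)^11 = 204800000000000/1977326743.

Therefore m_{22} = σ^{22} · C_11 = (204800000000000/1977326743) · 58786 = 1719910400000000000/282475249.


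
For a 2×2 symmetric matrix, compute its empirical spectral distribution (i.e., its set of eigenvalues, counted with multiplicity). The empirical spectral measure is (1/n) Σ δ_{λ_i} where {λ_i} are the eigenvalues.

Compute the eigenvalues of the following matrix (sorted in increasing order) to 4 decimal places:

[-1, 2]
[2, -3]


Since M is real symmetric, both eigenvalues are real; they are the roots of det(λI − M) = λ² − (tr M) λ + det M.
tr M = -1 + (-3) = -4.
det M = (-1)·(-3) − 2² = 3 − 4 = -1.
Characteristic polynomial: λ² + 4λ − 1 = 0.
Discriminant Δ = (tr M)² − 4·det M = 16 − (-4) = 20; √Δ = 4.472136.
λ = (tr M ± √Δ)/2 = (-4 ± 4.472136)/2, giving (tr M − √Δ)/2 = -4.2361 and (tr M + √Δ)/2 = 0.2361.

Eigenvalues sorted in increasing order: [-4.2361, 0.2361].


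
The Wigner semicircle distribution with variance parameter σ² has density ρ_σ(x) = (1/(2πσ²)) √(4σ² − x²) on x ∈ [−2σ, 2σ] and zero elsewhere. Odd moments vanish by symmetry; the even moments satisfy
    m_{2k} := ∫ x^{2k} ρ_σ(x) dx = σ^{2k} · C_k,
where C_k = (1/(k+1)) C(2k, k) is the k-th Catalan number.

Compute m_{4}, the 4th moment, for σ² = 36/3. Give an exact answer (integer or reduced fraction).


By the scaled semicircle moment identity, m_{2k} = σ^{2k} · C_k with k = 2.
C_2 = (1/(k+1)) · C(2k, k) = (1/3) · C(4, 2) = (1/3) · 6 = 2.
σ^{2k} = (σ²)^k = (36/3)^2 = 144.

Therefore m_{4} = σ^{4} · C_2 = 144 · 2 = 288.


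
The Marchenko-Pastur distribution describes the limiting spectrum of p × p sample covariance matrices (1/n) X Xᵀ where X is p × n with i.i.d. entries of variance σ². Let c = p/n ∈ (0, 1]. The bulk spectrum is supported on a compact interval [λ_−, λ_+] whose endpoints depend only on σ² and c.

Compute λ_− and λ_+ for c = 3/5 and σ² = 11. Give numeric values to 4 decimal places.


c = 3/5 = 0.600000; √c = 0.774597.
λ_− = σ² (1 − √c)² = 11 · (1 − 0.774597)² = 11 · (0.225403)² = 0.558873.
λ_+ = σ² (1 + √c)² = 11 · (1 + 0.774597)² = 11 · (1.774597)² = 34.641127.

Rounded to 4 decimal places: λ_− ≈ 0.5589, λ_+ ≈ 34.6411.


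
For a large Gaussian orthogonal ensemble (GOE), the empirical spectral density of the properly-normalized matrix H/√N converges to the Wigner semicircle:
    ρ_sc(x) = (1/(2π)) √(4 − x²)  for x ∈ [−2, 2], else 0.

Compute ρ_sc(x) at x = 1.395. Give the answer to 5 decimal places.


ρ_sc(x) = (1/(2π)) √(4 − x²). With x = 1.395:
  4 − x² = 4 − (1.395)² = 4 − 1.946025 = 2.053975.
  √(4 − x²) = 1.433170.
  1/(2π) = 0.159155.
  ρ_sc(1.395) = 0.159155 · 1.433170 = 0.228096.

Rounded to 5 decimal places: ρ_sc(1.395) ≈ 0.22810.


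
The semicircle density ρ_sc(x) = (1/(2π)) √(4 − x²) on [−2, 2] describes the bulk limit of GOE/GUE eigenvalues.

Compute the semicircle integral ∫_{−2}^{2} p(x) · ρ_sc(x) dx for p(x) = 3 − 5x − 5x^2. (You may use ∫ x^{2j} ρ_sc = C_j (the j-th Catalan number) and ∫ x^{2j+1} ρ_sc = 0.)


Write p(x) = Σ a_i x^i, split into monomials and integrate each against ρ_sc separately.
Using ∫ x^{2j} ρ_sc = C_j = (1/(j+1)) C(2j, j) (Catalan numbers) and ∫ x^{2j+1} ρ_sc = 0 (odd monomials vanish by symmetry):
  i = 0 (even): a_0 · C_{0} = 3 · 1 = 3
  i = 1 (odd): ∫ x^1 ρ_sc = 0 (vanishes)
  i = 2 (even): a_2 · C_{1} = -5 · 1 = -5

Summing the contributions: ∫_{−2}^{2} p(x) ρ_sc(x) dx = 3 + (-5) = -2.


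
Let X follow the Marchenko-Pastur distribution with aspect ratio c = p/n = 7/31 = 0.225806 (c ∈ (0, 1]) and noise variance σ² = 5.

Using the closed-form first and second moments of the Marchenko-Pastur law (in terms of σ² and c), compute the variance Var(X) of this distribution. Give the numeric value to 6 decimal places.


Recall the MP moments m_1 = E[X] = σ² and m_2 = E[X²] = σ⁴ (1 + c).
m_1 = E[X] = σ² = 5, so m_1² = 25.
m_2 = E[X²] = σ⁴ (1 + c) = 25 · (1 + 0.225806) = 25 · 1.225806 = 30.645161.
(Note m_2 − m_1² simplifies to c · σ⁴ = 0.225806 · 25.)

Var(X) = m_2 − m_1² = 30.645161 − 25 = 5.645161.


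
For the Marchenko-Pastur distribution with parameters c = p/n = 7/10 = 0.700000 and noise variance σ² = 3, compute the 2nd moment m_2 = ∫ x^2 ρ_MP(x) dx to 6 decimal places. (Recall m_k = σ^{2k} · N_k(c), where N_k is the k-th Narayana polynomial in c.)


E[X²] = σ⁴ (1 + c) (second MP moment). With σ² = 3 (so σ⁴ = 9) and c = 7/10 = 0.700000: E[X²] = 9 · (1 + 0.700000) = 9 · 1.700000.

So E[X^2] = 15.300000.


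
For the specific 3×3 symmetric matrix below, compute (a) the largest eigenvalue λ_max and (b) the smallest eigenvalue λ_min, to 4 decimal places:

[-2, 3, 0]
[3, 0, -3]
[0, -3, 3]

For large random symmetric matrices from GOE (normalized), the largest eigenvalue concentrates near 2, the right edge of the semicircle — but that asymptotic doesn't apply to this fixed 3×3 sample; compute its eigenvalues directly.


Since M is real symmetric, all three eigenvalues are real; they are the roots of det(λI − M) = λ³ − (tr M) λ² + s λ − det M, where s is the sum of the principal 2×2 minors.
tr M = -2 + 0 + 3 = 1.
s = ((-2)·0 − 3²) + ((-2)·3 − 0²) + (0·3 − (-3)²) = -9 + (-6) + (-9) = -24.
det M (expand along row 1) = (-2)·(-9) − 3·9 + 0·(-9) = -9.
Characteristic polynomial: λ³ − λ² − 24λ + 9 = 0.
Substitute λ = y + (tr M)/3 = y + 0.333333 to remove the quadratic term: y³ + p·y + q = 0 with p = s − (tr M)²/3 = -24.333333 and q = −2(tr M)³/27 + (tr M)·s/3 − det M = 0.925926.
Three real roots ⇒ use the trigonometric (Viète) form: r = 2√(−p/3) = 5.696002, φ = arccos(3q/(p·r)) = arccos(-0.020041) = 1.590839 rad.
y_k = r·cos(φ/3 − 2πk/3) for k = 0, 1, 2 gives y = 4.913746, 0.038054, -4.951800.
λ_k = y_k + 0.333333 gives λ = 5.2471, 0.3714, -4.6185 (check: the sum is 1.0000 = tr M).

Hence λ_max = 5.2471 and λ_min = -4.6185.


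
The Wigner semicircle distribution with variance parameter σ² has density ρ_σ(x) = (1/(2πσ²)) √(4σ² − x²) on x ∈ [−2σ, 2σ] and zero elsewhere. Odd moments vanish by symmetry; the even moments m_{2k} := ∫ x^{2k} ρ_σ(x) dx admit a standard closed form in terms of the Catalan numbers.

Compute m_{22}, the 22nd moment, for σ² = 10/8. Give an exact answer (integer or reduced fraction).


By the scaled semicircle moment identity, m_{2k} = σ^{2k} · C_k with k = 11.
C_11 = (1/(k+1)) · C(2k, k) = (1/12) · C(22, 11) = (1/12) · 705432 = 58786.
σ^{2k} = (σ²)^k = (10/8)^11 = 48828125/4194304.

Therefore m_{22} = σ^{22} · C_11 = (48828125/4194304) · 58786 = 1435205078125/2097152.


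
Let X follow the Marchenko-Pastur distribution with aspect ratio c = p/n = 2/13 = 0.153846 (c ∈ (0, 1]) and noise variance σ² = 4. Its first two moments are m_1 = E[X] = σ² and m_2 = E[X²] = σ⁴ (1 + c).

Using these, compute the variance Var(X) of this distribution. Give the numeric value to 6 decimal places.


m_1 = E[X] = σ² = 4, so m_1² = 16.
m_2 = E[X²] = σ⁴ (1 + c) = 16 · (1 + 0.153846) = 16 · 1.153846 = 18.461538.
(Note m_2 − m_1² simplifies to c · σ⁴ = 0.153846 · 16.)

Var(X) = m_2 − m_1² = 18.461538 − 16 = 2.461538.


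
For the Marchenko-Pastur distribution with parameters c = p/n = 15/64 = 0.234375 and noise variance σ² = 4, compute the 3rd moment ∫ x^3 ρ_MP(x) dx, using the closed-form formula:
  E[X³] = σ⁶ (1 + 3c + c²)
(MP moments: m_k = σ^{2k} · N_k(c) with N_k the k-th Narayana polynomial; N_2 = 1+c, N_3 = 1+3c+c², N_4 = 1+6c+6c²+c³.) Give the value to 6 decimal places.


E[X³] = σ⁶ (1 + 3c + c²) (third MP moment). With σ² = 4 (so σ⁶ = 64) and c = 15/64 = 0.234375: E[X³] = 64 · (1 + 3·0.234375 + (0.234375)²) = 64 · 1.758057.

So E[X^3] = 112.515625.


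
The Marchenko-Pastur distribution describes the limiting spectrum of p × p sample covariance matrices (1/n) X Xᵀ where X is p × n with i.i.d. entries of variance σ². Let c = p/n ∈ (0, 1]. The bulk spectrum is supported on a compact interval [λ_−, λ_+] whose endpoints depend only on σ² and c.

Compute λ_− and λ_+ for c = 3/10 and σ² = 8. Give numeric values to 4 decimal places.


c = 3/10 = 0.300000; √c = 0.547723.
λ_− = σ² (1 − √c)² = 8 · (1 − 0.547723)² = 8 · (0.452277)² = 1.636439.
λ_+ = σ² (1 + √c)² = 8 · (1 + 0.547723)² = 8 · (1.547723)² = 19.163561.

Rounded to 4 decimal places: λ_− ≈ 1.6364, λ_+ ≈ 19.1636.


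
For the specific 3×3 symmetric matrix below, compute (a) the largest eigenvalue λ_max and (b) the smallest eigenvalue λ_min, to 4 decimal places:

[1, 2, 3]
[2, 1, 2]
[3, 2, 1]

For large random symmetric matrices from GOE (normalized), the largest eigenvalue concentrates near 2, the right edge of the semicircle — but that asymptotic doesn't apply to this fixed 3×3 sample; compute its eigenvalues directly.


Since M is real symmetric, all three eigenvalues are real; they are the roots of det(λI − M) = λ³ − (tr M) λ² + s λ − det M, where s is the sum of the principal 2×2 minors.
tr M = 1 + 1 + 1 = 3.
s = (1·1 − 2²) + (1·1 − 3²) + (1·1 − 2²) = -3 + (-8) + (-3) = -14.
det M (expand along row 1) = 1·(-3) − 2·(-4) + 3·1 = 8.
Characteristic polynomial: λ³ − 3λ² − 14λ − 8 = 0.
Substitute λ = y + (tr M)/3 = y + 1.000000 to remove the quadratic term: y³ + p·y + q = 0 with p = s − (tr M)²/3 = -17.000000 and q = −2(tr M)³/27 + (tr M)·s/3 − det M = -24.000000.
Three real roots ⇒ use the trigonometric (Viète) form: r = 2√(−p/3) = 4.760952, φ = arccos(3q/(p·r)) = arccos(0.889590) = 0.474350 rad.
y_k = r·cos(φ/3 − 2πk/3) for k = 0, 1, 2 gives y = 4.701562, -1.701562, -3.000000.
λ_k = y_k + 1.000000 gives λ = 5.7016, -0.7016, -2.0000 (check: the sum is 3.0000 = tr M).

Hence λ_max = 5.7016 and λ_min = -2.0000.
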